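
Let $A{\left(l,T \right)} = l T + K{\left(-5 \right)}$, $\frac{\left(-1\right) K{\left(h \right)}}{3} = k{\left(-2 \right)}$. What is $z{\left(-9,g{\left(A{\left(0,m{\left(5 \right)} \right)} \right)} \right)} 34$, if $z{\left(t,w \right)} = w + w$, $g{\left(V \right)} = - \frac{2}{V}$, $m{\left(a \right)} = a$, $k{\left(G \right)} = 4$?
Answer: $\frac{34}{3} \approx 11.333$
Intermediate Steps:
$K{\left(h \right)} = -12$ ($K{\left(h \right)} = \left(-3\right) 4 = -12$)
$A{\left(l,T \right)} = -12 + T l$ ($A{\left(l,T \right)} = l T - 12 = T l - 12 = -12 + T l$)
$z{\left(t,w \right)} = 2 w$
$z{\left(-9,g{\left(A{\left(0,m{\left(5 \right)} \right)} \right)} \right)} 34 = 2 \left(- \frac{2}{-12 + 5 \cdot 0}\right) 34 = 2 \left(- \frac{2}{-12 + 0}\right) 34 = 2 \left(- \frac{2}{-12}\right) 34 = 2 \left(\left(-2\right) \left(- \frac{1}{12}\right)\right) 34 = 2 \cdot \frac{1}{6} \cdot 34 = \frac{1}{3} \cdot 34 = \frac{34}{3}$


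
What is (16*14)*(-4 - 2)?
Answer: -1344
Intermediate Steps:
(16*14)*(-4 - 2) = 224*(-6) = -1344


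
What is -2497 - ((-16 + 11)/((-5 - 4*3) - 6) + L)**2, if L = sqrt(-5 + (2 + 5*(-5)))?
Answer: -1306126/529 - 20*I*sqrt(7)/23 ≈ -2469.0 - 2.3007*I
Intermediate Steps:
L = 2*I*sqrt(7) (L = sqrt(-5 + (2 - 25)) = sqrt(-5 - 23) = sqrt(-28) = 2*I*sqrt(7) ≈ 5.2915*I)
-2497 - ((-16 + 11)/((-5 - 4*3) - 6) + L)**2 = -2497 - ((-16 + 11)/((-5 - 4*3) - 6) + 2*I*sqrt(7))**2 = -2497 - (-5/((-5 - 12) - 6) + 2*I*sqrt(7))**2 = -2497 - (-5/(-17 - 6) + 2*I*sqrt(7))**2 = -2497 - (-5/(-23) + 2*I*sqrt(7))**2 = -2497 - (-5*(-1/23) + 2*I*sqrt(7))**2 = -2497 - (5/23 + 2*I*sqrt(7))**2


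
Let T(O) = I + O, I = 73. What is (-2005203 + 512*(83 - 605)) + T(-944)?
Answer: -2273338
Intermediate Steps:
T(O) = 73 + O
(-2005203 + 512*(83 - 605)) + T(-944) = (-2005203 + 512*(83 - 605)) + (73 - 944) = (-2005203 + 512*(-522)) - 871 = (-2005203 - 267264) - 871 = -2272467 - 871 = -2273338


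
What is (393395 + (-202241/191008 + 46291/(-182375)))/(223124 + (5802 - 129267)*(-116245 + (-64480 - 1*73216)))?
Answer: 291572386053751/23238001802923508000 ≈ 1.2547e-5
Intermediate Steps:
(393395 + (-202241/191008 + 46291/(-182375)))/(223124 + (5802 - 129267)*(-116245 + (-64480 - 1*73216))) = (393395 + (-202241*1/191008 + 46291*(-1/182375)))/(223124 - 123465*(-116245 + (-64480 - 73216))) = (393395 + (-4303/4064 - 46291/182375))/(223124 - 123465*(-116245 - 137696)) = (393395 - 972886249/741172000)/(223124 - 123465*(-253941)) = 291572386053751/(741172000*(223124 + 31352825565)) = (291572386053751/741172000)/31353048689 = (291572386053751/741172000)*(1/31353048689) = 291572386053751/23238001802923508000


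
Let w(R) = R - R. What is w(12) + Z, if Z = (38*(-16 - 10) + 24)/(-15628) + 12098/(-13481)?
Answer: -44017965/52670267 ≈ -0.83573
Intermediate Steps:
Z = -44017965/52670267 (Z = (38*(-26) + 24)*(-1/15628) + 12098*(-1/13481) = (-988 + 24)*(-1/15628) - 12098/13481 = -964*(-1/15628) - 12098/13481 = 241/3907 - 12098/13481 = -44017965/52670267 ≈ -0.83573)
w(R) = 0
w(12) + Z = 0 - 44017965/52670267 = -44017965/52670267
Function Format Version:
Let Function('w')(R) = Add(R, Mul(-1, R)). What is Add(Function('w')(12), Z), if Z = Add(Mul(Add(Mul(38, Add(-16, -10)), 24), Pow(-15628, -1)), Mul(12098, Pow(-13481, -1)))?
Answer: Rational(-44017965, 52670267) ≈ -0.83573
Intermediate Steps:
Z = Rational(-44017965, 52670267) (Z = Add(Mul(Add(Mul(38, -26), 24), Rational(-1, 15628)), Mul(12098, Rational(-1, 13481))) = Add(Mul(Add(-988, 24), Rational(-1, 15628)), Rational(-12098, 13481)) = Add(Mul(-964, Rational(-1, 15628)), Rational(-12098, 13481)) = Add(Rational(241, 3907), Rational(-12098, 13481)) = Rational(-44017965, 52670267) ≈ -0.83573)
Function('w')(R) = 0
Add(Function('w')(12), Z) = Add(0, Rational(-44017965, 52670267)) = Rational(-44017965, 52670267)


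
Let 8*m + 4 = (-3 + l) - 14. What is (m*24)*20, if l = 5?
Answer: -960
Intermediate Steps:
m = -2 (m = -½ + ((-3 + 5) - 14)/8 = -½ + (2 - 14)/8 = -½ + (⅛)*(-12) = -½ - 3/2 = -2)
(m*24)*20 = -2*24*20 = -48*20 = -960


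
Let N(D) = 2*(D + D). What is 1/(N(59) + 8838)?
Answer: 1/9074 ≈ 0.00011021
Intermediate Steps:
N(D) = 4*D (N(D) = 2*(2*D) = 4*D)
1/(N(59) + 8838) = 1/(4*59 + 8838) = 1/(236 + 8838) = 1/9074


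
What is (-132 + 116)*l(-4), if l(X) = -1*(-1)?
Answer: -16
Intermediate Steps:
l(X) = 1
(-132 + 116)*l(-4) = (-132 + 116)*1 = -16*1 = -16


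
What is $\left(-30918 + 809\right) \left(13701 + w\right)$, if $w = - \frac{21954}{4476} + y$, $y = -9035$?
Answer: $- \frac{104694322293}{746} \approx -1.4034 \cdot 10^{8}$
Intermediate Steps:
$w = - \frac{6743769}{746}$ ($w = - \frac{21954}{4476} - 9035 = \left(-21954\right) \frac{1}{4476} - 9035 = - \frac{3659}{746} - 9035 = - \frac{6743769}{746} \approx -9039.9$)
$\left(-30918 + 809\right) \left(13701 + w\right) = \left(-30918 + 809\right) \left(13701 - \frac{6743769}{746}\right) = \left(-30109\right) \frac{3477177}{746} = - \frac{104694322293}{746}$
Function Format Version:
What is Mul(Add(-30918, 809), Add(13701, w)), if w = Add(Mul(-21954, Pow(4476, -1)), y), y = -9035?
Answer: Rational(-104694322293, 746) ≈ -1.4034e+8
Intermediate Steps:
w = Rational(-6743769, 746) (w = Add(Mul(-21954, Pow(4476, -1)), -9035) = Add(Mul(-21954, Rational(1, 4476)), -9035) = Add(Rational(-3659, 746), -9035) = Rational(-6743769, 746) ≈ -9039.9)
Mul(Add(-30918, 809), Add(13701, w)) = Mul(Add(-30918, 809), Add(13701, Rational(-6743769, 746))) = Mul(-30109, Rational(3477177, 746)) = Rational(-104694322293, 746)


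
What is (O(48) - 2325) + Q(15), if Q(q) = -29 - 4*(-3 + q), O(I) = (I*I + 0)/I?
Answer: -2354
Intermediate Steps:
O(I) = I (O(I) = (I**2 + 0)/I = I**2/I = I)
Q(q) = -17 - 4*q (Q(q) = -29 + (12 - 4*q) = -17 - 4*q)
(O(48) - 2325) + Q(15) = (48 - 2325) + (-17 - 4*15) = -2277 + (-17 - 60) = -2277 - 77 = -2354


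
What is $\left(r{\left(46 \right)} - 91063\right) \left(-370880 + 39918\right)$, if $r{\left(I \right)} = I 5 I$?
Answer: $26636814646$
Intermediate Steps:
$r{\left(I \right)} = 5 I^{2}$ ($r{\left(I \right)} = 5 I I = 5 I^{2}$)
$\left(r{\left(46 \right)} - 91063\right) \left(-370880 + 39918\right) = \left(5 \cdot 46^{2} - 91063\right) \left(-370880 + 39918\right) = \left(5 \cdot 2116 - 91063\right) \left(-330962\right) = \left(10580 - 91063\right) \left(-330962\right) = \left(-80483\right) \left(-330962\right) = 26636814646$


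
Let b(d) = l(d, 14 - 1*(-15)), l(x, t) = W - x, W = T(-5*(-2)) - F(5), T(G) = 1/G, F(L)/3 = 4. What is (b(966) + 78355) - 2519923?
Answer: -24425459/10 ≈ -2.4425e+6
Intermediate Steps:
F(L) = 12 (F(L) = 3*4 = 12)
W = -119/10 (W = 1/(-5*(-2)) - 1*12 = 1/10 - 12 = ⅒ - 12 = -119/10 ≈ -11.900)
l(x, t) = -119/10 - x
b(d) = -119/10 - d
(b(966) + 78355) - 2519923 = ((-119/10 - 1*966) + 78355) - 2519923 = ((-119/10 - 966) + 78355) - 2519923 = (-9779/10 + 78355) - 2519923 = 773771/10 - 2519923 = -24425459/10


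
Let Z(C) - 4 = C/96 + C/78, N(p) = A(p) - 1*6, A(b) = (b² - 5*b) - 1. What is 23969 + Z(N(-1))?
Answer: 29918275/1248 ≈ 23973.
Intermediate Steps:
A(b) = -1 + b² - 5*b
N(p) = -7 + p² - 5*p (N(p) = (-1 + p² - 5*p) - 1*6 = (-1 + p² - 5*p) - 6 = -7 + p² - 5*p)
Z(C) = 4 + 29*C/1248 (Z(C) = 4 + (C/96 + C/78) = 4 + 29*C/1248)
23969 + Z(N(-1)) = 23969 + (4 + 29*(-7 + (-1)² - 5*(-1))/1248) = 23969 + (4 + 29*(-7 + 1 + 5)/1248) = 23969 + (4 + (29/1248)*(-1)) = 23969 + (4 - 29/1248) = 23969 + 4963/1248 = 29918275/1248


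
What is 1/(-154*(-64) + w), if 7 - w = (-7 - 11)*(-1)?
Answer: 1/9845 ≈ 0.00010157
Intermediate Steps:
w = -11 (w = 7 - (-7 - 11)*(-1) = 7 - (-18)*(-1) = 7 - 1*18 = 7 - 18 = -11)
1/(-154*(-64) + w) = 1/(-154*(-64) - 11) = 1/(9856 - 11) = 1/9845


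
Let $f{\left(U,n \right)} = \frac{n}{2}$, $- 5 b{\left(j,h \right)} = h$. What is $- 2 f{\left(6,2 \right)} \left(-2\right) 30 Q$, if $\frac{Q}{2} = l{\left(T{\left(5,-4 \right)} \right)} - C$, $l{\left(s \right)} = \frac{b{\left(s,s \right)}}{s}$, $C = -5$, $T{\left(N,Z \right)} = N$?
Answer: $1152$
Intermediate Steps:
$b{\left(j,h \right)} = - \frac{h}{5}$
$f{\left(U,n \right)} = \frac{n}{2}$ ($f{\left(U,n \right)} = n \frac{1}{2} = \frac{n}{2}$)
$l{\left(s \right)} = - \frac{1}{5}$ ($l{\left(s \right)} = \frac{\left(- \frac{1}{5}\right) s}{s} = - \frac{1}{5}$)
$Q = \frac{48}{5}$ ($Q = 2 \left(- \frac{1}{5} - -5\right) = 2 \left(- \frac{1}{5} + 5\right) = 2 \cdot \frac{24}{5} = \frac{48}{5} \approx 9.6$)
$- 2 f{\left(6,2 \right)} \left(-2\right) 30 Q = - 2 \cdot \frac{1}{2} \cdot 2 \left(-2\right) 30 \cdot \frac{48}{5} = \left(-2\right) 1 \left(-2\right) 30 \cdot \frac{48}{5} = \left(-2\right) \left(-2\right) 30 \cdot \frac{48}{5} = 4 \cdot 30 \cdot \frac{48}{5} = 120 \cdot \frac{48}{5} = 1152$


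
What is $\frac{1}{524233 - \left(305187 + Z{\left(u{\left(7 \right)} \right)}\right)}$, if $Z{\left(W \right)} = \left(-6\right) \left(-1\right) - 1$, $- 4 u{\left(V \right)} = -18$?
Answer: $\frac{1}{219041} \approx 4.5654 \cdot 10^{-6}$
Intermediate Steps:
$u{\left(V \right)} = \frac{9}{2}$ ($u{\left(V \right)} = \left(- \frac{1}{4}\right) \left(-18\right) = \frac{9}{2}$)
$Z{\left(W \right)} = 5$ ($Z{\left(W \right)} = 6 - 1 = 5$)
$\frac{1}{524233 - \left(305187 + Z{\left(u{\left(7 \right)} \right)}\right)} = \frac{1}{524233 - 305192} = \frac{1}{219041}$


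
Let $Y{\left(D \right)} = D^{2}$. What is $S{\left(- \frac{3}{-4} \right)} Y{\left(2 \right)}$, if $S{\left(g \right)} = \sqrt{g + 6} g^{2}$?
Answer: $\frac{27 \sqrt{3}}{8} \approx 5.8457$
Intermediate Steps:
$S{\left(g \right)} = g^{2} \sqrt{6 + g}$ ($S{\left(g \right)} = \sqrt{6 + g} g^{2} = g^{2} \sqrt{6 + g}$)
$S{\left(- \frac{3}{-4} \right)} Y{\left(2 \right)} = \left(- \frac{3}{-4}\right)^{2} \sqrt{6 - \frac{3}{-4}} \cdot 2^{2} = \left(\left(-3\right) \left(- \frac{1}{4}\right)\right)^{2} \sqrt{6 - - \frac{3}{4}} \cdot 4 = \left(\frac{3}{4}\right)^{2} \sqrt{6 + \frac{3}{4}} \cdot 4 = \frac{9 \sqrt{\frac{27}{4}}}{16} \cdot 4 = \frac{9 \frac{3 \sqrt{3}}{2}}{16} \cdot 4 = \frac{27 \sqrt{3}}{32} \cdot 4 = \frac{27 \sqrt{3}}{8}$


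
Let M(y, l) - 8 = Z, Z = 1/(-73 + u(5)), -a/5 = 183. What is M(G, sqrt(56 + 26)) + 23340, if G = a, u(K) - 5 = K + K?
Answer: 1354183/58 ≈ 23348.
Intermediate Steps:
u(K) = 5 + 2*K (u(K) = 5 + (K + K) = 5 + 2*K)
a = -915 (a = -5*183 = -915)
G = -915
Z = -1/58 (Z = 1/(-73 + (5 + 2*5)) = 1/(-73 + (5 + 10)) = 1/(-73 + 15) = 1/(-58) = -1/58 ≈ -0.017241)
M(y, l) = 463/58 (M(y, l) = 8 - 1/58 = 463/58)
M(G, sqrt(56 + 26)) + 23340 = 463/58 + 23340 = 1354183/58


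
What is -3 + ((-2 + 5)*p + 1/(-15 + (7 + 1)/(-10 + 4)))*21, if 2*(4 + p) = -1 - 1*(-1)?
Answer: -1794/7 ≈ -256.29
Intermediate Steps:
p = -4 (p = -4 + (-1 - 1*(-1))/2 = -4 + (-1 + 1)/2 = -4 + (½)*0 = -4 + 0 = -4)
-3 + ((-2 + 5)*p + 1/(-15 + (7 + 1)/(-10 + 4)))*21 = -3 + ((-2 + 5)*(-4) + 1/(-15 + (7 + 1)/(-10 + 4)))*21 = -3 + (3*(-4) + 1/(-15 + 8/(-6)))*21 = -3 + (-12 + 1/(-15 + 8*(-⅙)))*21 = -3 + (-12 + 1/(-15 - 4/3))*21 = -3 + (-12 + 1/(-49/3))*21 = -3 + (-12 - 3/49)*21 = -3 - 591/49*21 = -3 - 1773/7 = -1794/7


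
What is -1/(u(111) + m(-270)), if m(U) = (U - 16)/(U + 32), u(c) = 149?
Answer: -119/17874 ≈ -0.0066577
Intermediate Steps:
m(U) = (-16 + U)/(32 + U)
-1/(u(111) + m(-270)) = -1/(149 + (-16 - 270)/(32 - 270)) = -1/(149 - 286/(-238)) = -1/(149 - 1/238*(-286)) = -1/(149 + 143/119) = -1/17874/119 = -1*119/17874 = -119/17874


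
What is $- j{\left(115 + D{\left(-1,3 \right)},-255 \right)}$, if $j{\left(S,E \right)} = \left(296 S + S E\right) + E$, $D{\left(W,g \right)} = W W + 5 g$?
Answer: $-5116$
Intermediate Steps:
$D{\left(W,g \right)} = W^{2} + 5 g$
$j{\left(S,E \right)} = E + 296 S + E S$ ($j{\left(S,E \right)} = \left(296 S + E S\right) + E = E + 296 S + E S$)
$- j{\left(115 + D{\left(-1,3 \right)},-255 \right)} = - (-255 + 296 \left(115 + \left(\left(-1\right)^{2} + 5 \cdot 3\right)\right) - 255 \left(115 + \left(\left(-1\right)^{2} + 5 \cdot 3\right)\right)) = - (-255 + 296 \left(115 + \left(1 + 15\right)\right) - 255 \left(115 + \left(1 + 15\right)\right)) = - (-255 + 296 \left(115 + 16\right) - 255 \left(115 + 16\right)) = - (-255 + 296 \cdot 131 - 33405) = - (-255 + 38776 - 33405) = \left(-1\right) 5116 = -5116$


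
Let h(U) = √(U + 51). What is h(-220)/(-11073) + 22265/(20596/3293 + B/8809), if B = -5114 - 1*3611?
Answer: 645863943805/152698739 - 13*I/11073 ≈ 4229.7 - 0.001174*I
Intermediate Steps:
h(U) = √(51 + U)
B = -8725 (B = -5114 - 3611 = -8725)
h(-220)/(-11073) + 22265/(20596/3293 + B/8809) = √(51 - 220)/(-11073) + 22265/(20596/3293 - 8725/8809) = √(-169)*(-1/11073) + 22265/(20596*(1/3293) - 8725*1/8809) = (13*I)*(-1/11073) + 22265/(20596/3293 - 8725/8809) = -13*I/11073 + 22265/(152698739/29008037) = -13*I/11073 + 22265*(29008037/152698739) = -13*I/11073 + 645863943805/152698739 = 645863943805/152698739 - 13*I/11073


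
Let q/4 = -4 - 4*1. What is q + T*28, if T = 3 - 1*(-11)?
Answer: 360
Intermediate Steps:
q = -32 (q = 4*(-4 - 4*1) = 4*(-4 - 4) = 4*(-8) = -32)
T = 14 (T = 3 + 11 = 14)
q + T*28 = -32 + 14*28 = -32 + 392 = 360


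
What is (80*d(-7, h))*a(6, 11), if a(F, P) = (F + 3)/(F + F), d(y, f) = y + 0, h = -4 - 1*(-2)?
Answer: -420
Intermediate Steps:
h = -2 (h = -4 + 2 = -2)
d(y, f) = y
a(F, P) = (3 + F)/(2*F) (a(F, P) = (3 + F)/((2*F)) = (3 + F)*(1/(2*F)) = (3 + F)/(2*F))
(80*d(-7, h))*a(6, 11) = (80*(-7))*((1/2)*(3 + 6)/6) = -280*9/6 = -560*3/4 = -420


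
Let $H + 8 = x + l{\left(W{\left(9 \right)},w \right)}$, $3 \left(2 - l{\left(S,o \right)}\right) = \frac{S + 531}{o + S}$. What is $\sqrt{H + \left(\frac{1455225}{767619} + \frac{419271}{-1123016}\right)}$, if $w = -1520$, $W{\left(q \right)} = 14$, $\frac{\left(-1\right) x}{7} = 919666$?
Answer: $\frac{i \sqrt{1865035578002057319196294196086}}{538244162052} \approx 2537.3 i$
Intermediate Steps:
$x = -6437662$ ($x = \left(-7\right) 919666 = -6437662$)
$l{\left(S,o \right)} = 2 - \frac{531 + S}{3 \left(S + o\right)}$ ($l{\left(S,o \right)} = 2 - \frac{\left(S + 531\right) \frac{1}{o + S}}{3} = 2 - \frac{\left(531 + S\right) \frac{1}{S + o}}{3} = 2 - \frac{\frac{1}{S + o} \left(531 + S\right)}{3} = 2 - \frac{531 + S}{3 \left(S + o\right)}$)
$H = - \frac{29085383479}{4518}$ ($H = -8 - \left(6437662 - \frac{-177 + 2 \left(-1520\right) + \frac{5}{3} \cdot 14}{14 - 1520}\right) = -8 - \left(6437662 - \frac{-177 - 3040 + \frac{70}{3}}{-1506}\right) = -8 - \frac{29085347335}{4518} = - \frac{29085383479}{4518} \approx -6.4377 \cdot 10^{6}$)
$\sqrt{H + \left(\frac{1455225}{767619} + \frac{419271}{-1123016}\right)} = \sqrt{- \frac{29085383479}{4518} + \left(\frac{1455225}{767619} + \frac{419271}{-1123016}\right)} = \sqrt{- \frac{29085383479}{4518} + \left(1455225 \cdot \frac{1}{767619} + 419271 \left(- \frac{1}{1123016}\right)\right)} = \sqrt{- \frac{29085383479}{4518} + \left(\frac{485075}{255873} - \frac{419271}{1123016}\right)} = \sqrt{- \frac{29085383479}{4518} + \frac{437466857617}{287349472968}} = \sqrt{- \frac{1392944606214593597011}{216374153144904}} = \frac{i \sqrt{1865035578002057319196294196086}}{538244162052}$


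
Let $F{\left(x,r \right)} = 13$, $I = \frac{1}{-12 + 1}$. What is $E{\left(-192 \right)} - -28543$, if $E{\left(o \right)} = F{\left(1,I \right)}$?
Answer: $28556$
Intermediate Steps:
$I = - \frac{1}{11}$ ($I = \frac{1}{-11} = - \frac{1}{11} \approx -0.090909$)
$E{\left(o \right)} = 13$
$E{\left(-192 \right)} - -28543 = 13 - -28543 = 13 + 28543 = 28556$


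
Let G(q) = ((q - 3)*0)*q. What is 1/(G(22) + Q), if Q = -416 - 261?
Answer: -1/677 ≈ -0.0014771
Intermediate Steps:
Q = -677
G(q) = 0 (G(q) = ((-3 + q)*0)*q = 0*q = 0)
1/(G(22) + Q) = 1/(0 - 677) = 1/(-677) = -1/677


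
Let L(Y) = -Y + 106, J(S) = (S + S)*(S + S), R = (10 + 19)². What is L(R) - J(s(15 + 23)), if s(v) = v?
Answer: -6511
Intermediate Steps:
R = 841 (R = 29² = 841)
J(S) = 4*S² (J(S) = (2*S)*(2*S) = 4*S²)
L(Y) = 106 - Y
L(R) - J(s(15 + 23)) = (106 - 1*841) - 4*(15 + 23)² = (106 - 841) - 4*38² = -735 - 4*1444 = -735 - 1*5776 = -735 - 5776 = -6511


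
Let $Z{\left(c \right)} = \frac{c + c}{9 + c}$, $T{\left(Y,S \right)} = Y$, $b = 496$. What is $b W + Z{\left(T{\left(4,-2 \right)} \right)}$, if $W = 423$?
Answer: $\frac{2727512}{13} \approx 2.0981 \cdot 10^{5}$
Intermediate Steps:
$Z{\left(c \right)} = \frac{2 c}{9 + c}$
$b W + Z{\left(T{\left(4,-2 \right)} \right)} = 496 \cdot 423 + 2 \cdot 4 \frac{1}{9 + 4} = 209808 + 2 \cdot 4 \cdot \frac{1}{13} = 209808 + \frac{8}{13} = \frac{2727512}{13}$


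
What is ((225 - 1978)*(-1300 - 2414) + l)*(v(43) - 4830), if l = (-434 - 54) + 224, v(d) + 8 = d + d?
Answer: -30937316256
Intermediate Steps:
v(d) = -8 + 2*d (v(d) = -8 + (d + d) = -8 + 2*d)
l = -264 (l = -488 + 224 = -264)
((225 - 1978)*(-1300 - 2414) + l)*(v(43) - 4830) = ((225 - 1978)*(-1300 - 2414) - 264)*((-8 + 2*43) - 4830) = (-1753*(-3714) - 264)*((-8 + 86) - 4830) = (6510642 - 264)*(78 - 4830) = 6510378*(-4752) = -30937316256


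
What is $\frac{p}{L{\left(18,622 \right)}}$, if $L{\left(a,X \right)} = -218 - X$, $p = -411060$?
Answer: $\frac{6851}{14} \approx 489.36$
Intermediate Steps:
$\frac{p}{L{\left(18,622 \right)}} = - \frac{411060}{-218 - 622} = - \frac{411060}{-840} = \left(-411060\right) \left(- \frac{1}{840}\right) = \frac{6851}{14}$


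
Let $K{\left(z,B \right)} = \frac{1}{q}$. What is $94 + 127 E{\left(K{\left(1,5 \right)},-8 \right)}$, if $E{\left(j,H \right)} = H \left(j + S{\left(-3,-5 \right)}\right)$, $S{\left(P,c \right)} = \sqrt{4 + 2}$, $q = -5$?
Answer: $\frac{1486}{5} - 1016 \sqrt{6} \approx -2191.5$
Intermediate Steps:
$S{\left(P,c \right)} = \sqrt{6}$
$K{\left(z,B \right)} = - \frac{1}{5}$ ($K{\left(z,B \right)} = \frac{1}{-5} = - \frac{1}{5}$)
$E{\left(j,H \right)} = H \left(j + \sqrt{6}\right)$
$94 + 127 E{\left(K{\left(1,5 \right)},-8 \right)} = 94 + 127 \left(- 8 \left(- \frac{1}{5} + \sqrt{6}\right)\right) = 94 + 127 \left(\frac{8}{5} - 8 \sqrt{6}\right) = 94 + \left(\frac{1016}{5} - 1016 \sqrt{6}\right) = \frac{1486}{5} - 1016 \sqrt{6}$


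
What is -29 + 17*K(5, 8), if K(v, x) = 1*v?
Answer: 56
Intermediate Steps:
K(v, x) = v
-29 + 17*K(5, 8) = -29 + 17*5 = -29 + 85 = 56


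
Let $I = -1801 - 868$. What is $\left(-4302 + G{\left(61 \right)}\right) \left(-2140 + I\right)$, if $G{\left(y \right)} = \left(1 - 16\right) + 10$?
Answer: $20712363$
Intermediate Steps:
$I = -2669$ ($I = -1801 - 868 = -2669$)
$G{\left(y \right)} = -5$ ($G{\left(y \right)} = -15 + 10 = -5$)
$\left(-4302 + G{\left(61 \right)}\right) \left(-2140 + I\right) = \left(-4302 - 5\right) \left(-2140 - 2669\right) = \left(-4307\right) \left(-4809\right) = 20712363$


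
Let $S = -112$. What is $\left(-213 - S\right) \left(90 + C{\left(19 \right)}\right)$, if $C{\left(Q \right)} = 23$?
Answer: $-11413$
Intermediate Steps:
$\left(-213 - S\right) \left(90 + C{\left(19 \right)}\right) = \left(-213 - -112\right) \left(90 + 23\right) = \left(-213 + 112\right) 113 = \left(-101\right) 113 = -11413$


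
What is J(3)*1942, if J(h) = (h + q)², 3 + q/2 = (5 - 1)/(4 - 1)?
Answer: 1942/9 ≈ 215.78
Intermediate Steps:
q = -10/3 (q = -6 + 2*((5 - 1)/(4 - 1)) = -6 + 2*(4/3) = -6 + 8/3 = -10/3 ≈ -3.3333)
J(h) = (-10/3 + h)² (J(h) = (h - 10/3)² = (-10/3 + h)²)
J(3)*1942 = ((-10 + 3*3)²/9)*1942 = ((-10 + 9)²/9)*1942 = ((⅑)*(-1)²)*1942 = ((⅑)*1)*1942 = (⅑)*1942 = 1942/9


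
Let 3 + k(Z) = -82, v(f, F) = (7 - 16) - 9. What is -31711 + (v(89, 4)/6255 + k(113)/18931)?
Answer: -417223150932/13157045 ≈ -31711.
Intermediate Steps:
v(f, F) = -18 (v(f, F) = -9 - 9 = -18)
k(Z) = -85 (k(Z) = -3 - 82 = -85)
-31711 + (v(89, 4)/6255 + k(113)/18931) = -31711 + (-18/6255 - 85/18931) = -31711 + (-18*1/6255 - 85*1/18931) = -31711 + (-2/695 - 85/18931) = -31711 - 96937/13157045 = -417223150932/13157045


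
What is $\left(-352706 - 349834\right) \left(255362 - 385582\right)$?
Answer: $91484758800$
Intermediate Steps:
$\left(-352706 - 349834\right) \left(255362 - 385582\right) = \left(-702540\right) \left(-130220\right) = 91484758800$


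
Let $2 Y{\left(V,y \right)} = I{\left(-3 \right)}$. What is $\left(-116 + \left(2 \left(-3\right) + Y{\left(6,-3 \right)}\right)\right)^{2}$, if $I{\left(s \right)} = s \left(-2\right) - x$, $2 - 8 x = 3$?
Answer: $\frac{3621409}{256} \approx 14146.0$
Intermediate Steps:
$x = - \frac{1}{8}$ ($x = \frac{1}{4} - \frac{3}{8} = - \frac{1}{8} \approx -0.125$)
$I{\left(s \right)} = \frac{1}{8} - 2 s$ ($I{\left(s \right)} = s \left(-2\right) - - \frac{1}{8} = - 2 s + \frac{1}{8} = \frac{1}{8} - 2 s$)
$Y{\left(V,y \right)} = \frac{49}{16}$ ($Y{\left(V,y \right)} = \frac{\frac{1}{8} - -6}{2} = \frac{\frac{1}{8} + 6}{2} = \frac{1}{2} \cdot \frac{49}{8} = \frac{49}{16}$)
$\left(-116 + \left(2 \left(-3\right) + Y{\left(6,-3 \right)}\right)\right)^{2} = \left(-116 + \left(2 \left(-3\right) + \frac{49}{16}\right)\right)^{2} = \left(-116 + \left(-6 + \frac{49}{16}\right)\right)^{2} = \left(-116 - \frac{47}{16}\right)^{2} = \left(- \frac{1903}{16}\right)^{2} = \frac{3621409}{256}$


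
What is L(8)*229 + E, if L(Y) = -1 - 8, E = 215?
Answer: -1846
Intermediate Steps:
L(Y) = -9
L(8)*229 + E = -9*229 + 215 = -2061 + 215 = -1846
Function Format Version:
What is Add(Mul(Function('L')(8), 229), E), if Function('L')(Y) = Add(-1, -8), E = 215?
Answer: -1846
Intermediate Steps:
Function('L')(Y) = -9
Add(Mul(Function('L')(8), 229), E) = Add(Mul(-9, 229), 215) = Add(-2061, 215) = -1846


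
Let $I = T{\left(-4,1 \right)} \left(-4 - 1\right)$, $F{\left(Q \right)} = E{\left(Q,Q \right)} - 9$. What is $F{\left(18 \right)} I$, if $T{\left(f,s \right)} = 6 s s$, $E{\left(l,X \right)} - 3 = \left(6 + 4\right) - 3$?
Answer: $-30$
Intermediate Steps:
$E{\left(l,X \right)} = 10$ ($E{\left(l,X \right)} = 3 + \left(\left(6 + 4\right) - 3\right) = 3 + \left(10 - 3\right) = 3 + 7 = 10$)
$F{\left(Q \right)} = 1$ ($F{\left(Q \right)} = 10 - 9 = 1$)
$T{\left(f,s \right)} = 6 s^{2}$
$I = -30$ ($I = 6 \cdot 1^{2} \left(-4 - 1\right) = 6 \cdot 1 \left(-5\right) = 6 \left(-5\right) = -30$)
$F{\left(18 \right)} I = 1 \left(-30\right) = -30$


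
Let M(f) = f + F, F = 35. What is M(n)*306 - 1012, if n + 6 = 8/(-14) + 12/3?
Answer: 62378/7 ≈ 8911.1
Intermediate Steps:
n = -18/7 (n = -6 + (8/(-14) + 12/3) = -6 + (8*(-1/14) + 12*(⅓)) = -6 + (-4/7 + 4) = -6 + 24/7 = -18/7 ≈ -2.5714)
M(f) = 35 + f (M(f) = f + 35 = 35 + f)
M(n)*306 - 1012 = (35 - 18/7)*306 - 1012 = (227/7)*306 - 1012 = 69462/7 - 1012 = 62378/7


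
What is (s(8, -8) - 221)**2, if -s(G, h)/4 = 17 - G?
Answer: 66049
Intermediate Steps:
s(G, h) = -68 + 4*G (s(G, h) = -4*(17 - G) = -68 + 4*G)
(s(8, -8) - 221)**2 = ((-68 + 4*8) - 221)**2 = ((-68 + 32) - 221)**2 = (-36 - 221)**2 = (-257)**2 = 66049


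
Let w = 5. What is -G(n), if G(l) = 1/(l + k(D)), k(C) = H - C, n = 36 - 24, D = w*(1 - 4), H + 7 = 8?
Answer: -1/28 ≈ -0.035714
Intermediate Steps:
H = 1 (H = -7 + 8 = 1)
D = -15 (D = 5*(1 - 4) = 5*(-3) = -15)
n = 12
k(C) = 1 - C
G(l) = 1/(16 + l) (G(l) = 1/(l + (1 - 1*(-15))) = 1/(l + (1 + 15)) = 1/(l + 16) = 1/(16 + l))
-G(n) = -1/(16 + 12) = -1/28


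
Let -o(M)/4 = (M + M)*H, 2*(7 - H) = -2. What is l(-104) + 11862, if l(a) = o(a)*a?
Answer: -680362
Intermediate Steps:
H = 8 (H = 7 - 1/2*(-2) = 7 + 1 = 8)
o(M) = -64*M (o(M) = -4*(M + M)*8 = -4*2*M*8 = -64*M)
l(a) = -64*a**2 (l(a) = (-64*a)*a = -64*a**2)
l(-104) + 11862 = -64*(-104)**2 + 11862 = -64*10816 + 11862 = -692224 + 11862 = -680362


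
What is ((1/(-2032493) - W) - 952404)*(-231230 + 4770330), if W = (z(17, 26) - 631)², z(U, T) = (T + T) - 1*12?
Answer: -12008940955119604600/2032493 ≈ -5.9085e+12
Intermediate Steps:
z(U, T) = -12 + 2*T (z(U, T) = 2*T - 12 = -12 + 2*T)
W = 349281 (W = ((-12 + 2*26) - 631)² = ((-12 + 52) - 631)² = (40 - 631)² = (-591)² = 349281)
((1/(-2032493) - W) - 952404)*(-231230 + 4770330) = ((1/(-2032493) - 1*349281) - 952404)*(-231230 + 4770330) = ((-1/2032493 - 349281) - 952404)*4539100 = (-709911187534/2032493 - 952404)*4539100 = -2645665650706/2032493*4539100 = -12008940955119604600/2032493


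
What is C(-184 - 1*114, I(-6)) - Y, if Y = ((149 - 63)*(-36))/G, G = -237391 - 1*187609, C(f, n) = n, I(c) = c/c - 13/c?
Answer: 1007053/318750 ≈ 3.1594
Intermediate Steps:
I(c) = 1 - 13/c
G = -425000 (G = -237391 - 187609 = -425000)
Y = 387/53125 (Y = ((149 - 63)*(-36))/(-425000) = (86*(-36))*(-1/425000) = -3096*(-1/425000) = 387/53125 ≈ 0.0072847)
C(-184 - 1*114, I(-6)) - Y = (-13 - 6)/(-6) - 1*387/53125 = -1/6*(-19) - 387/53125 = 19/6 - 387/53125 = 1007053/318750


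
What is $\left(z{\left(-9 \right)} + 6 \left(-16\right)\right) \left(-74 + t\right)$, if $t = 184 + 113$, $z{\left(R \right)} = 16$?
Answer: $-17840$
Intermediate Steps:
$t = 297$
$\left(z{\left(-9 \right)} + 6 \left(-16\right)\right) \left(-74 + t\right) = \left(16 + 6 \left(-16\right)\right) \left(-74 + 297\right) = \left(16 - 96\right) 223 = \left(-80\right) 223 = -17840$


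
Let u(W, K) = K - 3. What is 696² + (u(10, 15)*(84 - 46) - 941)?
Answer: 483931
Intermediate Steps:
u(W, K) = -3 + K
696² + (u(10, 15)*(84 - 46) - 941) = 696² + ((-3 + 15)*(84 - 46) - 941) = 484416 + (12*38 - 941) = 484416 + (456 - 941) = 484416 - 485 = 483931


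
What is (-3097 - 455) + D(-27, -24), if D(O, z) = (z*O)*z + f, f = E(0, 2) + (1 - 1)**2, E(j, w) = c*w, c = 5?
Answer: -19094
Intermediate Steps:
E(j, w) = 5*w
f = 10 (f = 5*2 + (1 - 1)**2 = 10 + 0**2 = 10 + 0 = 10)
D(O, z) = 10 + O*z**2 (D(O, z) = (z*O)*z + 10 = (O*z)*z + 10 = O*z**2 + 10 = 10 + O*z**2)
(-3097 - 455) + D(-27, -24) = (-3097 - 455) + (10 - 27*(-24)**2) = -3552 + (10 - 27*576) = -3552 + (10 - 15552) = -3552 - 15542 = -19094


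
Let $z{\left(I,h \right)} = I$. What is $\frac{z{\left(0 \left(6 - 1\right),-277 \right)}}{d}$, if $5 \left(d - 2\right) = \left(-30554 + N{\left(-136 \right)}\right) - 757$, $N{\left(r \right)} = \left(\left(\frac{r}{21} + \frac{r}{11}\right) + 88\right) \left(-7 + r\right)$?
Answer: $0$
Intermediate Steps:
$N{\left(r \right)} = \left(-7 + r\right) \left(88 + \frac{32 r}{231}\right)$ ($N{\left(r \right)} = \left(\left(r \frac{1}{21} + r \frac{1}{11}\right) + 88\right) \left(-7 + r\right) = \left(\left(\frac{r}{21} + \frac{r}{11}\right) + 88\right) \left(-7 + r\right) = \left(\frac{32 r}{231} + 88\right) \left(-7 + r\right) = \left(88 + \frac{32 r}{231}\right) \left(-7 + r\right) = \left(-7 + r\right) \left(88 + \frac{32 r}{231}\right)$)
$d = - \frac{865009}{105}$ ($d = 2 + \frac{\left(-30554 + \left(-616 + \frac{32 \left(-136\right)^{2}}{231} + \frac{2872}{33} \left(-136\right)\right)\right) - 757}{5} = 2 + \frac{\left(-30554 - \frac{207688}{21}\right) - 757}{5} = 2 + \frac{- \frac{849322}{21} - 757}{5} = 2 + \frac{1}{5} \left(- \frac{865219}{21}\right) = 2 - \frac{865219}{105} = - \frac{865009}{105} \approx -8238.2$)
$\frac{z{\left(0 \left(6 - 1\right),-277 \right)}}{d} = \frac{0 \left(6 - 1\right)}{- \frac{865009}{105}} = 0 \cdot 5 \left(- \frac{105}{865009}\right) = 0 \left(- \frac{105}{865009}\right) = 0$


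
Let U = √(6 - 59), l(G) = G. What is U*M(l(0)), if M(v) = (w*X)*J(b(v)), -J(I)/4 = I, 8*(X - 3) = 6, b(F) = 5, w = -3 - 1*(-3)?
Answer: 0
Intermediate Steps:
w = 0 (w = -3 + 3 = 0)
X = 15/4 (X = 3 + (⅛)*6 = 3 + ¾ = 15/4 ≈ 3.7500)
J(I) = -4*I
M(v) = 0 (M(v) = (0*(15/4))*(-4*5) = 0*(-20) = 0)
U = I*√53 (U = √(-53) = I*√53 ≈ 7.2801*I)
U*M(l(0)) = (I*√53)*0 = 0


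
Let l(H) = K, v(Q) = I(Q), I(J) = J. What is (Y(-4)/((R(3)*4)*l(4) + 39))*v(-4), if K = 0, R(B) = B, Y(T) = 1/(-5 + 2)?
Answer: 4/117 ≈ 0.034188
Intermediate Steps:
Y(T) = -⅓ (Y(T) = 1/(-3) = -⅓)
v(Q) = Q
l(H) = 0
(Y(-4)/((R(3)*4)*l(4) + 39))*v(-4) = (-⅓/((3*4)*0 + 39))*(-4) = (-⅓/(12*0 + 39))*(-4) = (-⅓/(0 + 39))*(-4) = (-⅓/39)*(-4) = ((1/39)*(-⅓))*(-4) = -1/117*(-4) = 4/117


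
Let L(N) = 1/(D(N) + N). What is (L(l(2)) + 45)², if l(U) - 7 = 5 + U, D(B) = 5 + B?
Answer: 2208196/1089 ≈ 2027.7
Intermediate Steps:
l(U) = 12 + U (l(U) = 7 + (5 + U) = 12 + U)
L(N) = 1/(5 + 2*N) (L(N) = 1/((5 + N) + N) = 1/(5 + 2*N))
(L(l(2)) + 45)² = (1/(5 + 2*(12 + 2)) + 45)² = (1/(5 + 2*14) + 45)² = (1/(5 + 28) + 45)² = (1/33 + 45)² = (1486/33)² = 2208196/1089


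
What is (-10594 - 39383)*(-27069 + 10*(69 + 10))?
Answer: 1313345583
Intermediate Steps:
(-10594 - 39383)*(-27069 + 10*(69 + 10)) = -49977*(-27069 + 10*79) = -49977*(-27069 + 790) = -49977*(-26279) = 1313345583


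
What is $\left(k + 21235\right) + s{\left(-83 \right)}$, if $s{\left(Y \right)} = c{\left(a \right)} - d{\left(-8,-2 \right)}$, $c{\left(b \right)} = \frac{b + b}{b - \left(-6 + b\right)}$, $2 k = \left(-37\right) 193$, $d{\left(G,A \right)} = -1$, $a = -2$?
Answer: $\frac{105989}{6} \approx 17665.0$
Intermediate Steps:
$k = - \frac{7141}{2}$ ($k = \frac{\left(-37\right) 193}{2} = \frac{1}{2} \left(-7141\right) = - \frac{7141}{2} \approx -3570.5$)
$c{\left(b \right)} = \frac{b}{3}$ ($c{\left(b \right)} = \frac{2 b}{6} = 2 b \frac{1}{6} = \frac{b}{3}$)
$s{\left(Y \right)} = \frac{1}{3}$ ($s{\left(Y \right)} = \frac{1}{3} \left(-2\right) - -1 = - \frac{2}{3} + 1 = \frac{1}{3}$)
$\left(k + 21235\right) + s{\left(-83 \right)} = \left(- \frac{7141}{2} + 21235\right) + \frac{1}{3} = \frac{35329}{2} + \frac{1}{3} = \frac{105989}{6}$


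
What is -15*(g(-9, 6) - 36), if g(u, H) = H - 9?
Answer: 585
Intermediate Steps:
g(u, H) = -9 + H
-15*(g(-9, 6) - 36) = -15*((-9 + 6) - 36) = -15*(-3 - 36) = -15*(-39) = 585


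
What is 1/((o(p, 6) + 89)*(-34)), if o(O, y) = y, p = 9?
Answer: -1/3230 ≈ -0.00030960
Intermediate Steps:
1/((o(p, 6) + 89)*(-34)) = 1/((6 + 89)*(-34)) = 1/(95*(-34)) = 1/(-3230) = -1/3230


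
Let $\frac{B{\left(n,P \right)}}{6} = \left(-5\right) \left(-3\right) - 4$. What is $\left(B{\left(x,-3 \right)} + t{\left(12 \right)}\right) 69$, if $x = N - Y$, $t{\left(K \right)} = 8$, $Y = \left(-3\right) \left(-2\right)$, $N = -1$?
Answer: $5106$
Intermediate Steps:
$Y = 6$
$x = -7$ ($x = -1 - 6 = -7$)
$B{\left(n,P \right)} = 66$ ($B{\left(n,P \right)} = 6 \left(\left(-5\right) \left(-3\right) - 4\right) = 6 \left(15 - 4\right) = 6 \cdot 11 = 66$)
$\left(B{\left(x,-3 \right)} + t{\left(12 \right)}\right) 69 = \left(66 + 8\right) 69 = 74 \cdot 69 = 5106$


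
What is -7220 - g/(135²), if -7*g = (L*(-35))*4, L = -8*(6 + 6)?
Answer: -8772172/1215 ≈ -7219.9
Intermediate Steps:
L = -96 (L = -8*12 = -96)
g = -1920 (g = -(-96*(-35))*4/7 = -480*4 = -⅐*13440 = -1920)
-7220 - g/(135²) = -7220 - (-1920)/(135²) = -7220 - (-1920)/18225 = -7220 - 1*(-128/1215) = -7220 + 128/1215 = -8772172/1215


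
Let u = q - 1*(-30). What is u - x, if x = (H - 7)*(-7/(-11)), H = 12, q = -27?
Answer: -2/11 ≈ -0.18182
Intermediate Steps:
x = 35/11 (x = (12 - 7)*(-7/(-11)) = 5*(-7*(-1/11)) = 5*(7/11) = 35/11 ≈ 3.1818)
u = 3 (u = -27 - 1*(-30) = -27 + 30 = 3)
u - x = 3 - 1*35/11 = 3 - 35/11 = -2/11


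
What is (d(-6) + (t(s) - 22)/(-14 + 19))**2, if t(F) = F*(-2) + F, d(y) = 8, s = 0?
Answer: 324/25 ≈ 12.960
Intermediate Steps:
t(F) = -F (t(F) = -2*F + F = -F)
(d(-6) + (t(s) - 22)/(-14 + 19))**2 = (8 + (-1*0 - 22)/(-14 + 19))**2 = (8 + (0 - 22)/5)**2 = (8 - 22*1/5)**2 = (8 - 22/5)**2 = (18/5)**2 = 324/25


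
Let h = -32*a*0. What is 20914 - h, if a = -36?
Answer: 20914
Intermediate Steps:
h = 0 (h = -32*(-36)*0 = 1152*0 = 0)
20914 - h = 20914 - 1*0 = 20914 + 0 = 20914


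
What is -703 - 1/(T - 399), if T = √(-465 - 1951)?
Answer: -113616352/161617 + 4*I*√151/161617 ≈ -703.0 + 0.00030413*I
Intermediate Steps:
T = 4*I*√151 (T = √(-2416) = 4*I*√151 ≈ 49.153*I)
-703 - 1/(T - 399) = -703 - 1/(4*I*√151 - 399) = -703 - 1/(-399 + 4*I*√151)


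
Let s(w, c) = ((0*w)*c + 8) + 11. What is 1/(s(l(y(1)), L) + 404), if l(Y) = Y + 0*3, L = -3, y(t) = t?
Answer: 1/423 ≈ 0.0023641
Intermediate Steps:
l(Y) = Y (l(Y) = Y + 0 = Y)
s(w, c) = 19 (s(w, c) = (0*c + 8) + 11 = (0 + 8) + 11 = 8 + 11 = 19)
1/(s(l(y(1)), L) + 404) = 1/(19 + 404) = 1/423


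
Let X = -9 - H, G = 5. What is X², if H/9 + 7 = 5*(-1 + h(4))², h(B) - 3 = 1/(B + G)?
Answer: 1739761/81 ≈ 21479.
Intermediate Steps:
h(B) = 3 + 1/(5 + B) (h(B) = 3 + 1/(B + 5) = 3 + 1/(5 + B))
H = 1238/9 (H = -63 + 9*(5*(-1 + (16 + 3*4)/(5 + 4))²) = -63 + 9*(5*(-1 + (16 + 12)/9)²) = -63 + 9*(5*(-1 + (⅑)*28)²) = -63 + 9*(5*(-1 + 28/9)²) = -63 + 9*(5*(19/9)²) = -63 + 9*(5*(361/81)) = -63 + 9*(1805/81) = -63 + 1805/9 = 1238/9 ≈ 137.56)
X = -1319/9 (X = -9 - 1*1238/9 = -9 - 1238/9 = -1319/9 ≈ -146.56)
X² = (-1319/9)² = 1739761/81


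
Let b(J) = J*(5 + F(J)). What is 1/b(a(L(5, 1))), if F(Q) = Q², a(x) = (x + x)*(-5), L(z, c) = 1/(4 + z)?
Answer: -729/5050 ≈ -0.14436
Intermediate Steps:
a(x) = -10*x (a(x) = (2*x)*(-5) = -10*x)
b(J) = J*(5 + J²)
1/b(a(L(5, 1))) = 1/((-10/(4 + 5))*(5 + (-10/(4 + 5))²)) = 1/((-10/9)*(5 + (-10/9)²)) = 1/((-10*⅑)*(5 + (-10*⅑)²)) = 1/(-10*(5 + (-10/9)²)/9) = 1/(-10*(5 + 100/81)/9) = 1/(-10/9*505/81) = 1/(-5050/729) = -729/5050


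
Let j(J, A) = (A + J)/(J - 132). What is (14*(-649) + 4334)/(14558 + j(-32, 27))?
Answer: -23616/72349 ≈ -0.32642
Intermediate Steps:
j(J, A) = (A + J)/(-132 + J)
(14*(-649) + 4334)/(14558 + j(-32, 27)) = (14*(-649) + 4334)/(14558 + (27 - 32)/(-132 - 32)) = (-9086 + 4334)/(14558 - 5/(-164)) = -4752/(14558 - 1/164*(-5)) = -4752/(14558 + 5/164) = -4752/2387517/164 = -4752*164/2387517 = -23616/72349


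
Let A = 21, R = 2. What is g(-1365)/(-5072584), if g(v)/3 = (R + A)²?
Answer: -1587/5072584 ≈ -0.00031286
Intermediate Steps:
g(v) = 1587 (g(v) = 3*(2 + 21)² = 3*23² = 3*529 = 1587)
g(-1365)/(-5072584) = 1587/(-5072584) = 1587*(-1/5072584) = -1587/5072584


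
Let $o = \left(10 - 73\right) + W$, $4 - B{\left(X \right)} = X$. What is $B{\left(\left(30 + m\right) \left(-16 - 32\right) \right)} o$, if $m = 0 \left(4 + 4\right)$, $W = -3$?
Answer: $-95304$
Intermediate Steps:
$m = 0$ ($m = 0 \cdot 8 = 0$)
$B{\left(X \right)} = 4 - X$
$o = -66$ ($o = \left(10 - 73\right) - 3 = -63 - 3 = -66$)
$B{\left(\left(30 + m\right) \left(-16 - 32\right) \right)} o = \left(4 - \left(30 + 0\right) \left(-16 - 32\right)\right) \left(-66\right) = \left(4 - 30 \left(-48\right)\right) \left(-66\right) = \left(4 - -1440\right) \left(-66\right) = \left(4 + 1440\right) \left(-66\right) = 1444 \left(-66\right) = -95304$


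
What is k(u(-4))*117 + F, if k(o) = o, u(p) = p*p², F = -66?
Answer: -7554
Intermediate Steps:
u(p) = p³
k(u(-4))*117 + F = (-4)³*117 - 66 = -64*117 - 66 = -7488 - 66 = -7554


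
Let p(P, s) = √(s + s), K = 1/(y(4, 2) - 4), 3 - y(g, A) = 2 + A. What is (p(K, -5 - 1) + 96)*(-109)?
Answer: -10464 - 218*I*√3 ≈ -10464.0 - 377.59*I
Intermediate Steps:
y(g, A) = 1 - A (y(g, A) = 3 - (2 + A) = 3 + (-2 - A) = 1 - A)
K = -⅕ (K = 1/((1 - 1*2) - 4) = 1/((1 - 2) - 4) = 1/(-1 - 4) = 1/(-5) = -⅕ ≈ -0.20000)
p(P, s) = √2*√s (p(P, s) = √(2*s) = √2*√s)
(p(K, -5 - 1) + 96)*(-109) = (√2*√(-5 - 1) + 96)*(-109) = (√2*√(-6) + 96)*(-109) = (√2*(I*√6) + 96)*(-109) = (2*I*√3 + 96)*(-109) = (96 + 2*I*√3)*(-109) = -10464 - 218*I*√3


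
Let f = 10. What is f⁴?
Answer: 10000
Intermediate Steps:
f⁴ = 10⁴ = 10000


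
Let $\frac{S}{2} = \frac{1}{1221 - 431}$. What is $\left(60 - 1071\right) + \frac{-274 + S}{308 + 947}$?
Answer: $- \frac{501286204}{495725} \approx -1011.2$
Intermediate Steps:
$S = \frac{1}{395}$ ($S = \frac{2}{1221 - 431} = \frac{2}{790} = 2 \cdot \frac{1}{790} = \frac{1}{395} \approx 0.0025316$)
$\left(60 - 1071\right) + \frac{-274 + S}{308 + 947} = \left(60 - 1071\right) + \frac{-274 + \frac{1}{395}}{308 + 947} = -1011 - \frac{108229}{395 \cdot 1255} = -1011 - \frac{108229}{495725} = - \frac{501286204}{495725}$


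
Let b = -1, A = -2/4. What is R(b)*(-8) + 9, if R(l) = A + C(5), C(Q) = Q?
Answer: -27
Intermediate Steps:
A = -½ (A = -2*¼ = -½ ≈ -0.50000)
R(l) = 9/2 (R(l) = -½ + 5 = 9/2)
R(b)*(-8) + 9 = (9/2)*(-8) + 9 = -36 + 9 = -27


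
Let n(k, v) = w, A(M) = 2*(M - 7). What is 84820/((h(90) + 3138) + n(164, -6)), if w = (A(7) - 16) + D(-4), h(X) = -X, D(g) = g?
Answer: 21205/757 ≈ 28.012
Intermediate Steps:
A(M) = -14 + 2*M (A(M) = 2*(-7 + M) = -14 + 2*M)
w = -20 (w = ((-14 + 2*7) - 16) - 4 = ((-14 + 14) - 16) - 4 = (0 - 16) - 4 = -16 - 4 = -20)
n(k, v) = -20
84820/((h(90) + 3138) + n(164, -6)) = 84820/((-1*90 + 3138) - 20) = 84820/((-90 + 3138) - 20) = 84820/(3048 - 20) = 84820/3028 = 84820*(1/3028) = 21205/757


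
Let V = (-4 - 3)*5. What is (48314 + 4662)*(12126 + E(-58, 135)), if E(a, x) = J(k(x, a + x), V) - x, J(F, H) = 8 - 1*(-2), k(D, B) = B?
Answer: 635764976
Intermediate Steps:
V = -35 (V = -7*5 = -35)
J(F, H) = 10 (J(F, H) = 8 + 2 = 10)
E(a, x) = 10 - x
(48314 + 4662)*(12126 + E(-58, 135)) = (48314 + 4662)*(12126 + (10 - 1*135)) = 52976*(12126 + (10 - 135)) = 52976*(12126 - 125) = 52976*12001 = 635764976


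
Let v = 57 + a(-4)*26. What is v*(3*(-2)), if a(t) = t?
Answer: 282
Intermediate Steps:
v = -47 (v = 57 - 4*26 = 57 - 104 = -47)
v*(3*(-2)) = -141*(-2) = -47*(-6) = 282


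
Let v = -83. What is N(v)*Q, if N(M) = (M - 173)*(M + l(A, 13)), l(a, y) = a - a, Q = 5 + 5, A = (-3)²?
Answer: 212480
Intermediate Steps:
A = 9
Q = 10
l(a, y) = 0
N(M) = M*(-173 + M) (N(M) = (M - 173)*(M + 0) = (-173 + M)*M = M*(-173 + M))
N(v)*Q = -83*(-173 - 83)*10 = -83*(-256)*10 = 21248*10 = 212480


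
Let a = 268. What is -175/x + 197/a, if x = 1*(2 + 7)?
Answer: -45127/2412 ≈ -18.709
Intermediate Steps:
x = 9 (x = 1*9 = 9)
-175/x + 197/a = -175/9 + 197/268 = -45127/2412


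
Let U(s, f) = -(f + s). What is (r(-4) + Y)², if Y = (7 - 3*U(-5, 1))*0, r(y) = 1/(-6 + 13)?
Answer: 1/49 ≈ 0.020408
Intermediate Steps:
U(s, f) = -f - s
r(y) = ⅐ (r(y) = 1/7 = ⅐)
Y = 0 (Y = (7 - 3*(-1*1 - 1*(-5)))*0 = (7 - 3*(-1 + 5))*0 = (7 - 3*4)*0 = (7 - 12)*0 = -5*0 = 0)
(r(-4) + Y)² = (⅐ + 0)² = (⅐)² = 1/49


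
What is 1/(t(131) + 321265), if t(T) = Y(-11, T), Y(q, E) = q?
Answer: 1/321254 ≈ 3.1128e-6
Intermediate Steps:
t(T) = -11
1/(t(131) + 321265) = 1/(-11 + 321265) = 1/321254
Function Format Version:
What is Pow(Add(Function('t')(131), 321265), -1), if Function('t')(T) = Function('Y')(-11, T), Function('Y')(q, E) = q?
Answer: Rational(1, 321254) ≈ 3.1128e-6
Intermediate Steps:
Function('t')(T) = -11
Pow(Add(Function('t')(131), 321265), -1) = Pow(Add(-11, 321265), -1) = Pow(321254, -1) = Rational(1, 321254)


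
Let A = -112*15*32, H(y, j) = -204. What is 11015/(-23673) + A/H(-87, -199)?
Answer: 105867785/402441 ≈ 263.06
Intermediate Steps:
A = -53760 (A = -28*60*32 = -1680*32 = -53760)
11015/(-23673) + A/H(-87, -199) = 11015/(-23673) - 53760/(-204) = 11015*(-1/23673) - 53760*(-1/204) = -11015/23673 + 4480/17 = 105867785/402441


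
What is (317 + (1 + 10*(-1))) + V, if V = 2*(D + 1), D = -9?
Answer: 292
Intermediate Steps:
V = -16 (V = 2*(-9 + 1) = 2*(-8) = -16)
(317 + (1 + 10*(-1))) + V = (317 + (1 + 10*(-1))) - 16 = (317 + (1 - 10)) - 16 = (317 - 9) - 16 = 308 - 16 = 292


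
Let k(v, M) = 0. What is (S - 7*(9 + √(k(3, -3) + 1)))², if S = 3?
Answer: 4489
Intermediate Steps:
(S - 7*(9 + √(k(3, -3) + 1)))² = (3 - 7*(9 + √(0 + 1)))² = (3 - 7*(9 + √1))² = (3 - 7*(9 + 1))² = (3 - 7*10)² = (3 - 70)² = (-67)² = 4489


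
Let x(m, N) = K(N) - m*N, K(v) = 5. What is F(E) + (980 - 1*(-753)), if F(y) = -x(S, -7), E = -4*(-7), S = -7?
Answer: 1777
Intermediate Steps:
x(m, N) = 5 - N*m (x(m, N) = 5 - m*N = 5 - N*m)
E = 28
F(y) = 44 (F(y) = -(5 - 1*(-7)*(-7)) = -(5 - 49) = -1*(-44) = 44)
F(E) + (980 - 1*(-753)) = 44 + (980 - 1*(-753)) = 44 + (980 + 753) = 44 + 1733 = 1777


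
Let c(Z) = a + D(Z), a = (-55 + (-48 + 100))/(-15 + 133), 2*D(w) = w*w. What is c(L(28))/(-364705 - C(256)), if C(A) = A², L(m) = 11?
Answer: -3568/25384219 ≈ -0.00014056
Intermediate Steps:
D(w) = w²/2 (D(w) = (w*w)/2 = w²/2)
a = -3/118 (a = (-55 + 52)/118 = -3*1/118 = -3/118 ≈ -0.025424)
c(Z) = -3/118 + Z²/2
c(L(28))/(-364705 - C(256)) = (-3/118 + (½)*11²)/(-364705 - 1*256²) = (-3/118 + (½)*121)/(-364705 - 1*65536) = (-3/118 + 121/2)/(-364705 - 65536) = (3568/59)/(-430241) = (3568/59)*(-1/430241) = -3568/25384219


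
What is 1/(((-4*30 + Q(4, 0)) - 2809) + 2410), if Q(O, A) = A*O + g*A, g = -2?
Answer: -1/519 ≈ -0.0019268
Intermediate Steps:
Q(O, A) = -2*A + A*O (Q(O, A) = A*O - 2*A = -2*A + A*O)
1/(((-4*30 + Q(4, 0)) - 2809) + 2410) = 1/(((-4*30 + 0*(-2 + 4)) - 2809) + 2410) = 1/(((-120 + 0*2) - 2809) + 2410) = 1/(((-120 + 0) - 2809) + 2410) = 1/((-120 - 2809) + 2410) = 1/(-2929 + 2410) = 1/(-519) = -1/519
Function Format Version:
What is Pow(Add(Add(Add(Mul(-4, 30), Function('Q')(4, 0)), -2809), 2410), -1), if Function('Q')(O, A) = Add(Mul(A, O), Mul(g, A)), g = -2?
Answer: Rational(-1, 519) ≈ -0.0019268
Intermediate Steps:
Function('Q')(O, A) = Add(Mul(-2, A), Mul(A, O)) (Function('Q')(O, A) = Add(Mul(A, O), Mul(-2, A)) = Add(Mul(-2, A), Mul(A, O)))
Pow(Add(Add(Add(Mul(-4, 30), Function('Q')(4, 0)), -2809), 2410), -1) = Pow(Add(Add(Add(Mul(-4, 30), Mul(0, Add(-2, 4))), -2809), 2410), -1) = Pow(Add(Add(Add(-120, Mul(0, 2)), -2809), 2410), -1) = Pow(Add(Add(Add(-120, 0), -2809), 2410), -1) = Pow(Add(Add(-120, -2809), 2410), -1) = Pow(Add(-2929, 2410), -1) = Pow(-519, -1) = Rational(-1, 519)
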